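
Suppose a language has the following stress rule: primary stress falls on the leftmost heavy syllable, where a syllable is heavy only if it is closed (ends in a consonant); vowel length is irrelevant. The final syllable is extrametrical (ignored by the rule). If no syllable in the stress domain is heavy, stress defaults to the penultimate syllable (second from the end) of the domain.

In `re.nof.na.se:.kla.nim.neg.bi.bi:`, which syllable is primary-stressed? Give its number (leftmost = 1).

The final syllable (9, bi:) is extrametrical; the stress domain is syllables 1–8.
Weights: 1 re L, 2 nof H, 3 na L, 4 se: L, 5 kla L, 6 nim H, 7 neg H, 8 bi L.
Heavy syllables in the domain: 2, 6, 7. The leftmost is syllable 2 (nof).
Primary stress: syllable 2 → re.ˈnof.na.se:.kla.nim.neg.bi.bi:.

2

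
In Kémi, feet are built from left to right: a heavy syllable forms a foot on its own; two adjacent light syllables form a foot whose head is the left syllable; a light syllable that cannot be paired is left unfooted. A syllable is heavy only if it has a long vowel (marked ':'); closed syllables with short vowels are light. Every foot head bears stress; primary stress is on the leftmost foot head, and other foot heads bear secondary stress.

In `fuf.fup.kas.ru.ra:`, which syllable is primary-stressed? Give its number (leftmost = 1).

Weights: 1 fuf L, 2 fup L, 3 kas L, 4 ru L, 5 ra: H.
Parse left to right (heavy = foot alone; LL = one foot; stranded L unfooted): (ˈfuf.fup) (ˈkas.ru) (ˈra:).
Foot heads: 1, 3, 5.
Primary stress on the leftmost head = syllable 1.
Primary stress: syllable 1 → ˈfuf.fup.kas.ru.ra:.

1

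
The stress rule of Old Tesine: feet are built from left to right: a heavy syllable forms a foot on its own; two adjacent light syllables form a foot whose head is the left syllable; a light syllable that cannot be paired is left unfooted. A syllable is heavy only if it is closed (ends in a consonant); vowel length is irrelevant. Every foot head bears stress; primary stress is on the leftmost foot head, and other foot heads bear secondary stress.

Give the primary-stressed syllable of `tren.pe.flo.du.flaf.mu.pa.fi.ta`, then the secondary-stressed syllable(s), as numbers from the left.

Weights: 1 tren H, 2 pe L, 3 flo L, 4 du L, 5 flaf H, 6 mu L, 7 pa L, 8 fi L, 9 ta L.
Parse left to right (heavy = foot alone; LL = one foot; stranded L unfooted): (ˈtren) (ˈpe.flo) du (ˈflaf) (ˈmu.pa) (ˈfi.ta).
Foot heads: 1, 2, 5, 6, 8.
Primary stress on the leftmost head = syllable 1.
Secondary stress on 2, 5, 6, 8: ˈtren.ˌpe.flo.du.ˌflaf.ˌmu.pa.ˌfi.ta.

primary 1, secondary 2, 5, 6, 8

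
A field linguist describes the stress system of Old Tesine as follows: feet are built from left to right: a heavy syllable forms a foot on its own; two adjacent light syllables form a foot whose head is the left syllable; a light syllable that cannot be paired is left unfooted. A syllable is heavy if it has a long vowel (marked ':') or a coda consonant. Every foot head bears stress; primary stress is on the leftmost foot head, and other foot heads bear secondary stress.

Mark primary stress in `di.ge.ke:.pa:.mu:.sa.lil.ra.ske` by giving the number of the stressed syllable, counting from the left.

Weights: 1 di L, 2 ge L, 3 ke: H, 4 pa: H, 5 mu: H, 6 sa L, 7 lil H, 8 ra L, 9 ske L.
Parse left to right (heavy = foot alone; LL = one foot; stranded L unfooted): (ˈdi.ge) (ˈke:) (ˈpa:) (ˈmu:) sa (ˈlil) (ˈra.ske).
Foot heads: 1, 3, 4, 5, 7, 8.
Primary stress on the leftmost head = syllable 1.
Primary stress: syllable 1 → ˈdi.ge.ke:.pa:.mu:.sa.lil.ra.ske.

1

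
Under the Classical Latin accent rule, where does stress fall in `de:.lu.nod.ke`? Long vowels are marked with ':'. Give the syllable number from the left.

3

Classical Latin: stress the penult if heavy (long vowel or closed), else the antepenult.
Weights: 2 lu L, 3 nod H, 4 ke L.
The penult (syllable 3, nod) is heavy, so it takes stress.
Stress on syllable 3: de:.lu.ˈnod.ke.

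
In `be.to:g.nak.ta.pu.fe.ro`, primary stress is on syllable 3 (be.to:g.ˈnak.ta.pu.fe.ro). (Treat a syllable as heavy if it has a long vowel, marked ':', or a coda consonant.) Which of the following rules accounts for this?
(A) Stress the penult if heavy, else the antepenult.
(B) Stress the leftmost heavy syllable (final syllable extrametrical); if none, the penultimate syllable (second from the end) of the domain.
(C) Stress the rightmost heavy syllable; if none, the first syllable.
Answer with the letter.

C

Rule A → syllable 5 (observed: 3).
Rule B → syllable 2 (observed: 3).
Rule C → syllable 3 ✓.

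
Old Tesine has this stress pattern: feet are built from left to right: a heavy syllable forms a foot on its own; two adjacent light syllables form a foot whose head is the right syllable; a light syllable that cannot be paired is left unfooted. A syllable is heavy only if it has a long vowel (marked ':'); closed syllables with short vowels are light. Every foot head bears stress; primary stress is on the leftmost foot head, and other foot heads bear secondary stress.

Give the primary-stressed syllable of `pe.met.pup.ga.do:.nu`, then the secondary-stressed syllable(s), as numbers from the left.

primary 2, secondary 4, 5

Weights: 1 pe L, 2 met L, 3 pup L, 4 ga L, 5 do: H, 6 nu L.
Parse left to right (heavy = foot alone; LL = one foot; stranded L unfooted): (pe.ˈmet) (pup.ˈga) (ˈdo:) nu.
Foot heads: 2, 4, 5.
Primary stress on the leftmost head = syllable 2.
Secondary stress on 4, 5: pe.ˈmet.pup.ˌga.ˌdo:.nu.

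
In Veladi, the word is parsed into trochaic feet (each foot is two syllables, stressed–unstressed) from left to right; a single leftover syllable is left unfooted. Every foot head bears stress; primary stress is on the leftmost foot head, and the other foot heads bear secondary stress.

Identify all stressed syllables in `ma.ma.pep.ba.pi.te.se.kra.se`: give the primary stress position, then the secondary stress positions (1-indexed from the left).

primary 1, secondary 3, 5, 7

Parse left to right into trochaic (ˈσσ) feet: (ˈma.ma) (ˈpep.ba) (ˈpi.te) (ˈse.kra) se. Syllable 9 is left unfooted.
Foot heads (stressed positions): 1, 3, 5, 7.
End Rule Leftmost: primary stress on the leftmost head = syllable 1.
Secondary stress on 3, 5, 7: ˈma.ma.ˌpep.ba.ˌpi.te.ˌse.kra.se.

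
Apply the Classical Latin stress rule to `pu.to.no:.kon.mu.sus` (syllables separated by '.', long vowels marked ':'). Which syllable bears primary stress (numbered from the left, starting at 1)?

Classical Latin: stress the penult if heavy (long vowel or closed), else the antepenult.
Weights: 4 kon H, 5 mu L, 6 sus H.
The penult (syllable 5, mu) is light, so stress falls on the antepenult (syllable 4, kon).
Stress on syllable 4: pu.to.no:.ˈkon.mu.sus.

4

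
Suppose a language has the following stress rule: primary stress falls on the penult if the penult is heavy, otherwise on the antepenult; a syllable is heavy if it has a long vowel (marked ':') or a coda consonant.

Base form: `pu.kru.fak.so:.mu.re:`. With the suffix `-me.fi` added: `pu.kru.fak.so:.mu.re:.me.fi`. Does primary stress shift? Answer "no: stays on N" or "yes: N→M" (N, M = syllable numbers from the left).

Base `pu.kru.fak.so:.mu.re:` (6 syllables):
  Weights: 4 so: H, 5 mu L, 6 re: H.
  The penult (syllable 5, mu) is light, so stress falls on the antepenult (syllable 4, so:).
  → primary stress on syllable 4.
Suffixed `pu.kru.fak.so:.mu.re:.me.fi` (8 syllables):
  Weights: 6 re: H, 7 me L, 8 fi L.
  The penult (syllable 7, me) is light, so stress falls on the antepenult (syllable 6, re:).
  → primary stress on syllable 6.

yes: 4→6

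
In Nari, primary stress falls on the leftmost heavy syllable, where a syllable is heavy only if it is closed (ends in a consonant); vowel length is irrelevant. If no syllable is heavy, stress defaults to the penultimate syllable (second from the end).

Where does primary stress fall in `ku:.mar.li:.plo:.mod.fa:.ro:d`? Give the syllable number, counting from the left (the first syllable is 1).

Weights: 1 ku: L, 2 mar H, 3 li: L, 4 plo: L, 5 mod H, 6 fa: L, 7 ro:d H.
Heavy syllables in the domain: 2, 5, 7. The leftmost is syllable 2 (mar).
Primary stress: syllable 2 → ku:.ˈmar.li:.plo:.mod.fa:.ro:d.

2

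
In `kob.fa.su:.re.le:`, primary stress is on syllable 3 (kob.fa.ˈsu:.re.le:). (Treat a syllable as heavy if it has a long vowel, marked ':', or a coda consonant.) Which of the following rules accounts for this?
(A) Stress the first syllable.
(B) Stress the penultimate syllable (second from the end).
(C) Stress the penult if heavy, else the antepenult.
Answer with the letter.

Rule A → syllable 1 (observed: 3).
Rule B → syllable 4 (observed: 3).
Rule C → syllable 3 ✓.

C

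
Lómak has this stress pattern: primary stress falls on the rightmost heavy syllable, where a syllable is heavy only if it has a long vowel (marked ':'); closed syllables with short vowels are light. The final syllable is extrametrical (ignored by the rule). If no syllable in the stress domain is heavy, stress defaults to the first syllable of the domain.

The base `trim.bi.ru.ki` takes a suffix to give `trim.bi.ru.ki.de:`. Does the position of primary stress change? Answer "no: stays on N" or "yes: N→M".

no: stays on 1

Base `trim.bi.ru.ki` (4 syllables):
  The final syllable (4, ki) is extrametrical; the stress domain is syllables 1–3.
  Weights: 1 trim L, 2 bi L, 3 ru L.
  No heavy syllable in the domain; default to the first syllable of the domain = syllable 1.
  → primary stress on syllable 1.
Suffixed `trim.bi.ru.ki.de:` (5 syllables):
  The final syllable (5, de:) is extrametrical; the stress domain is syllables 1–4.
  Weights: 1 trim L, 2 bi L, 3 ru L, 4 ki L.
  No heavy syllable in the domain; default to the first syllable of the domain = syllable 1.
  → primary stress on syllable 1.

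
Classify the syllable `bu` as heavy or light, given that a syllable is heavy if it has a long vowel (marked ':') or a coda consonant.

`bu`: short vowel, open (no coda). Short vowel, open → light.

light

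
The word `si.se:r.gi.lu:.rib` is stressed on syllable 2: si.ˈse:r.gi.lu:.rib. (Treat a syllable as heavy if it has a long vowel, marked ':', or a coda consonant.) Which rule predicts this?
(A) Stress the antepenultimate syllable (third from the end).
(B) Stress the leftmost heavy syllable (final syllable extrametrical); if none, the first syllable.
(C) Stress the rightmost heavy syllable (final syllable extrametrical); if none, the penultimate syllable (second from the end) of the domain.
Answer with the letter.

Rule A → syllable 3 (observed: 2).
Rule B → syllable 2 ✓.
Rule C → syllable 4 (observed: 2).

B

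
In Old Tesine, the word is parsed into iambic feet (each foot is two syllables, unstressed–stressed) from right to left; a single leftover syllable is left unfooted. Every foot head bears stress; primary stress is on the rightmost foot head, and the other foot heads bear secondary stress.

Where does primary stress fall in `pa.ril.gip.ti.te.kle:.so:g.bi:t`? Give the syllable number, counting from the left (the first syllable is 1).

Parse right to left into iambic (σˈσ) feet: (pa.ˈril) (gip.ˈti) (te.ˈkle:) (so:g.ˈbi:t).
Foot heads (stressed positions): 2, 4, 6, 8.
End Rule Rightmost: primary stress on the rightmost head = syllable 8.
Primary stress: syllable 8 → pa.ril.gip.ti.te.kle:.so:g.ˈbi:t.

8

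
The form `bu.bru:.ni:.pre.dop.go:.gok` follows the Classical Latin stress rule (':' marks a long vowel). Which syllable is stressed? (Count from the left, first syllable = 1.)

6

Classical Latin: stress the penult if heavy (long vowel or closed), else the antepenult.
Weights: 5 dop H, 6 go: H, 7 gok H.
The penult (syllable 6, go:) is heavy, so it takes stress.
Stress on syllable 6: bu.bru:.ni:.pre.dop.ˈgo:.gok.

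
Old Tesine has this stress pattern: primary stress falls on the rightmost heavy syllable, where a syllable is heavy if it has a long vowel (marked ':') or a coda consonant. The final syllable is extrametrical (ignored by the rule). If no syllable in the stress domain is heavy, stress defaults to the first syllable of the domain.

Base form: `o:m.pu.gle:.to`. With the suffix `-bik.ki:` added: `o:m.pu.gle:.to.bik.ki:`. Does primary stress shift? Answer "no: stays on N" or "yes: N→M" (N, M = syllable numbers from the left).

Base `o:m.pu.gle:.to` (4 syllables):
  The final syllable (4, to) is extrametrical; the stress domain is syllables 1–3.
  Weights: 1 o:m H, 2 pu L, 3 gle: H.
  Heavy syllables in the domain: 1, 3. The rightmost is syllable 3 (gle:).
  → primary stress on syllable 3.
Suffixed `o:m.pu.gle:.to.bik.ki:` (6 syllables):
  The final syllable (6, ki:) is extrametrical; the stress domain is syllables 1–5.
  Weights: 1 o:m H, 2 pu L, 3 gle: H, 4 to L, 5 bik H.
  Heavy syllables in the domain: 1, 3, 5. The rightmost is syllable 5 (bik).
  → primary stress on syllable 5.

yes: 3→5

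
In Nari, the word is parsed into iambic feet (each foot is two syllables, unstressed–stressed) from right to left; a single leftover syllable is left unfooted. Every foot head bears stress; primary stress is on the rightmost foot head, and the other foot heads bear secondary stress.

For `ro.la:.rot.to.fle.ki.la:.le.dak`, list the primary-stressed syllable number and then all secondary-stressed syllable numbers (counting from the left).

primary 9, secondary 3, 5, 7

Parse right to left into iambic (σˈσ) feet: ro (la:.ˈrot) (to.ˈfle) (ki.ˈla:) (le.ˈdak). Syllable 1 is left unfooted.
Foot heads (stressed positions): 3, 5, 7, 9.
End Rule Rightmost: primary stress on the rightmost head = syllable 9.
Secondary stress on 3, 5, 7: ro.la:.ˌrot.to.ˌfle.ki.ˌla:.le.ˈdak.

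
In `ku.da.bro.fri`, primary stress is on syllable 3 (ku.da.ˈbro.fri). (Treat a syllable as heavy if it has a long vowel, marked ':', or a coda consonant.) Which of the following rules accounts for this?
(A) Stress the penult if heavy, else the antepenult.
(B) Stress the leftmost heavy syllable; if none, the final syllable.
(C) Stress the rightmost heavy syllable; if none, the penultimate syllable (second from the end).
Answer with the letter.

Rule A → syllable 2 (observed: 3).
Rule B → syllable 4 (observed: 3).
Rule C → syllable 3 ✓.

C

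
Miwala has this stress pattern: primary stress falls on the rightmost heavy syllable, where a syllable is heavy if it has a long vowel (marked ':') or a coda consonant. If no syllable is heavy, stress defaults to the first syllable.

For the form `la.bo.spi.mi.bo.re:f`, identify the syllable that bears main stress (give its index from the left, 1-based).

6

Weights: 1 la L, 2 bo L, 3 spi L, 4 mi L, 5 bo L, 6 re:f H.
Heavy syllables in the domain: 6. The rightmost is syllable 6 (re:f).
Primary stress: syllable 6 → la.bo.spi.mi.bo.ˈre:f.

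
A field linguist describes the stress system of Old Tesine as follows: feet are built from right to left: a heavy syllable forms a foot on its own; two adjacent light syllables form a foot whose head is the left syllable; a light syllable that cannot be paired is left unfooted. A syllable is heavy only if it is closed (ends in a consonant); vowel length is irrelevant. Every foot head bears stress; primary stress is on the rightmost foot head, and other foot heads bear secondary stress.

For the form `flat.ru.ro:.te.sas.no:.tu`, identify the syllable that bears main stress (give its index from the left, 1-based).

6

Weights: 1 flat H, 2 ru L, 3 ro: L, 4 te L, 5 sas H, 6 no: L, 7 tu L.
Parse right to left (heavy = foot alone; LL = one foot; stranded L unfooted): (ˈflat) ru (ˈro:.te) (ˈsas) (ˈno:.tu).
Foot heads: 1, 3, 5, 6.
Primary stress on the rightmost head = syllable 6.
Primary stress: syllable 6 → flat.ru.ro:.te.sas.ˈno:.tu.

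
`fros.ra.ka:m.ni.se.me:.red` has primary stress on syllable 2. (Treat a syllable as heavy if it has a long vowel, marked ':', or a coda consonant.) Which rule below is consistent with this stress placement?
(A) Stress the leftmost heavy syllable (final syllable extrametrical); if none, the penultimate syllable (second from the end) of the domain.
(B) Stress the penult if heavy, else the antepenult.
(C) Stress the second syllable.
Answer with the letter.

C

Rule A → syllable 1 (observed: 2).
Rule B → syllable 6 (observed: 2).
Rule C → syllable 2 ✓.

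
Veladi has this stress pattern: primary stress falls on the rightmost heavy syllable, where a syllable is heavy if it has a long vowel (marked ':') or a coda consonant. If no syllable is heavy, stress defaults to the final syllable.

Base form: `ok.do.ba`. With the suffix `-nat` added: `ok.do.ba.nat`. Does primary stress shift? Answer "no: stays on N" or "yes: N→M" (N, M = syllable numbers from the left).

yes: 1→4

Base `ok.do.ba` (3 syllables):
  Weights: 1 ok H, 2 do L, 3 ba L.
  Heavy syllables in the domain: 1. The rightmost is syllable 1 (ok).
  → primary stress on syllable 1.
Suffixed `ok.do.ba.nat` (4 syllables):
  Weights: 1 ok H, 2 do L, 3 ba L, 4 nat H.
  Heavy syllables in the domain: 1, 4. The rightmost is syllable 4 (nat).
  → primary stress on syllable 4.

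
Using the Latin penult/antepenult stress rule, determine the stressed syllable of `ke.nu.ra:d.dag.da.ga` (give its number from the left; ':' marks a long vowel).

4

Classical Latin: stress the penult if heavy (long vowel or closed), else the antepenult.
Weights: 4 dag H, 5 da L, 6 ga L.
The penult (syllable 5, da) is light, so stress falls on the antepenult (syllable 4, dag).
Stress on syllable 4: ke.nu.ra:d.ˈdag.da.ga.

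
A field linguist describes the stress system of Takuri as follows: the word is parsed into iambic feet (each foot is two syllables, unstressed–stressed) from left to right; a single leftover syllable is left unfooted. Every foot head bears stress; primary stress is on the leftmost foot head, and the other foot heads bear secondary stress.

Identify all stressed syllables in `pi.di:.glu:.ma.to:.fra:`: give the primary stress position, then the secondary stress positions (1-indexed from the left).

primary 2, secondary 4, 6

Parse left to right into iambic (σˈσ) feet: (pi.ˈdi:) (glu:.ˈma) (to:.ˈfra:).
Foot heads (stressed positions): 2, 4, 6.
End Rule Leftmost: primary stress on the leftmost head = syllable 2.
Secondary stress on 4, 6: pi.ˈdi:.glu:.ˌma.to:.ˌfra:.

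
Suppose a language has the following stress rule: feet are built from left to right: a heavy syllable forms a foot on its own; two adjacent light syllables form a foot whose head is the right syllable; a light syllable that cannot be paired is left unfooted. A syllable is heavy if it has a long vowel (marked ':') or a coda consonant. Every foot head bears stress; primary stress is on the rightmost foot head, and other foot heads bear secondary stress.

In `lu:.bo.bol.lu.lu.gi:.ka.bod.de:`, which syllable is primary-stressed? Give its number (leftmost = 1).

Weights: 1 lu: H, 2 bo L, 3 bol H, 4 lu L, 5 lu L, 6 gi: H, 7 ka L, 8 bod H, 9 de: H.
Parse left to right (heavy = foot alone; LL = one foot; stranded L unfooted): (ˈlu:) bo (ˈbol) (lu.ˈlu) (ˈgi:) ka (ˈbod) (ˈde:).
Foot heads: 1, 3, 5, 6, 8, 9.
Primary stress on the rightmost head = syllable 9.
Primary stress: syllable 9 → lu:.bo.bol.lu.lu.gi:.ka.bod.ˈde:.

9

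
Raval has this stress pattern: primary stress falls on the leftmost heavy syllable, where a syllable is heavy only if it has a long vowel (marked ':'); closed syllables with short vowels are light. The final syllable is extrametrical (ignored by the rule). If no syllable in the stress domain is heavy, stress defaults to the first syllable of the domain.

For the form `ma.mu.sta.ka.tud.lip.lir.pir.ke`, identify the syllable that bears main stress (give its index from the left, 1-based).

The final syllable (9, ke) is extrametrical; the stress domain is syllables 1–8.
Weights: 1 ma L, 2 mu L, 3 sta L, 4 ka L, 5 tud L, 6 lip L, 7 lir L, 8 pir L.
No heavy syllable in the domain; default to the first syllable of the domain = syllable 1.
Primary stress: syllable 1 → ˈma.mu.sta.ka.tud.lip.lir.pir.ke.

1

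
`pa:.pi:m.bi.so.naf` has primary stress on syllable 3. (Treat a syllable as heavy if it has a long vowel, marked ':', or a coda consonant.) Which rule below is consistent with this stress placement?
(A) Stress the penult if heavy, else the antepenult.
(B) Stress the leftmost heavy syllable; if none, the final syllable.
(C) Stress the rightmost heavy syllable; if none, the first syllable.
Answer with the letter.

A

Rule A → syllable 3 ✓.
Rule B → syllable 1 (observed: 3).
Rule C → syllable 5 (observed: 3).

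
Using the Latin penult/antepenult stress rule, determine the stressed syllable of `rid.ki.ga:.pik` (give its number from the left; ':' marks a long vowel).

3

Classical Latin: stress the penult if heavy (long vowel or closed), else the antepenult.
Weights: 2 ki L, 3 ga: H, 4 pik H.
The penult (syllable 3, ga:) is heavy, so it takes stress.
Stress on syllable 3: rid.ki.ˈga:.pik.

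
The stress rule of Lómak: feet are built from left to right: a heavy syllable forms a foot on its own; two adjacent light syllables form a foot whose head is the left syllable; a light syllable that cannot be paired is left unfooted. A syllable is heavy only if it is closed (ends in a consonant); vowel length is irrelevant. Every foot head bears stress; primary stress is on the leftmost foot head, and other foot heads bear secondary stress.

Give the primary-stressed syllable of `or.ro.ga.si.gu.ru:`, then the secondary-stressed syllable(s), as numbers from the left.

Weights: 1 or H, 2 ro L, 3 ga L, 4 si L, 5 gu L, 6 ru: L.
Parse left to right (heavy = foot alone; LL = one foot; stranded L unfooted): (ˈor) (ˈro.ga) (ˈsi.gu) ru:.
Foot heads: 1, 2, 4.
Primary stress on the leftmost head = syllable 1.
Secondary stress on 2, 4: ˈor.ˌro.ga.ˌsi.gu.ru:.

primary 1, secondary 2, 4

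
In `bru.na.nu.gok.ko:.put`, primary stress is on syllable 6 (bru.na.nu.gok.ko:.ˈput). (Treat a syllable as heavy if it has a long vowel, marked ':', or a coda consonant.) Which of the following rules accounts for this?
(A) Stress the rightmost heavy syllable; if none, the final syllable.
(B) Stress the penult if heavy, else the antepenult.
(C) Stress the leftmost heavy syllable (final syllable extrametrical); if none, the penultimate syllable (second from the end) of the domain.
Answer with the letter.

A

Rule A → syllable 6 ✓.
Rule B → syllable 5 (observed: 6).
Rule C → syllable 4 (observed: 6).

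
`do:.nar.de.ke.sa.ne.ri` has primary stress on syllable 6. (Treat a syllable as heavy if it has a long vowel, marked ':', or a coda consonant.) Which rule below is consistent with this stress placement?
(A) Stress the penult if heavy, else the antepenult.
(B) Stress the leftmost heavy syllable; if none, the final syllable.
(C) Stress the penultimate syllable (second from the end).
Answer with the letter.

C

Rule A → syllable 5 (observed: 6).
Rule B → syllable 1 (observed: 6).
Rule C → syllable 6 ✓.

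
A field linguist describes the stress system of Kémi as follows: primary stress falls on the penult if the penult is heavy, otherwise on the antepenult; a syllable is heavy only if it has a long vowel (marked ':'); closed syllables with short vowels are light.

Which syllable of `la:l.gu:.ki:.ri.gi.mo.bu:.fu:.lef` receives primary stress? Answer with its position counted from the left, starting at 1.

8

Weights: 7 bu: H, 8 fu: H, 9 lef L.
The penult (syllable 8, fu:) is heavy, so it takes stress.
Primary stress: syllable 8 → la:l.gu:.ki:.ri.gi.mo.bu:.ˈfu:.lef.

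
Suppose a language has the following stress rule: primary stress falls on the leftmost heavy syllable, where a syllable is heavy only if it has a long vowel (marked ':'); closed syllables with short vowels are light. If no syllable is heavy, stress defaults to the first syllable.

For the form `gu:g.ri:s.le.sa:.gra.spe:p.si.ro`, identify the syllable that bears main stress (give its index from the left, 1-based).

Weights: 1 gu:g H, 2 ri:s H, 3 le L, 4 sa: H, 5 gra L, 6 spe:p H, 7 si L, 8 ro L.
Heavy syllables in the domain: 1, 2, 4, 6. The leftmost is syllable 1 (gu:g).
Primary stress: syllable 1 → ˈgu:g.ri:s.le.sa:.gra.spe:p.si.ro.

1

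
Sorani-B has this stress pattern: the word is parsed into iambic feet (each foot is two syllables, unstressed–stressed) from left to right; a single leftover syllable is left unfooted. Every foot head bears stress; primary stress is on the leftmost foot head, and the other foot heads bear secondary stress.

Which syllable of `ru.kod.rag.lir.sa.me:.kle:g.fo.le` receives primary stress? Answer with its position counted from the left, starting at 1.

Parse left to right into iambic (σˈσ) feet: (ru.ˈkod) (rag.ˈlir) (sa.ˈme:) (kle:g.ˈfo) le. Syllable 9 is left unfooted.
Foot heads (stressed positions): 2, 4, 6, 8.
End Rule Leftmost: primary stress on the leftmost head = syllable 2.
Primary stress: syllable 2 → ru.ˈkod.rag.lir.sa.me:.kle:g.fo.le.

2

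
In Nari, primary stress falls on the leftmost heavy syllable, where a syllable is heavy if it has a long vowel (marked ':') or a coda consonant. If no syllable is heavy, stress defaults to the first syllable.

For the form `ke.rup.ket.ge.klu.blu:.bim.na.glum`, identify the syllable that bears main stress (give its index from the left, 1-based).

2

Weights: 1 ke L, 2 rup H, 3 ket H, 4 ge L, 5 klu L, 6 blu: H, 7 bim H, 8 na L, 9 glum H.
Heavy syllables in the domain: 2, 3, 6, 7, 9. The leftmost is syllable 2 (rup).
Primary stress: syllable 2 → ke.ˈrup.ket.ge.klu.blu:.bim.na.glum.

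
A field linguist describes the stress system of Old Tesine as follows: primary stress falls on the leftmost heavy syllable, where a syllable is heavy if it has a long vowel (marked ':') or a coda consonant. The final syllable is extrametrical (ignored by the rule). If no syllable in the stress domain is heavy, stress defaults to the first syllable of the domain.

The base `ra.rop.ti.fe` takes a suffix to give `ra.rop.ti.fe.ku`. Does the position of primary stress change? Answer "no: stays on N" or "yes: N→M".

Base `ra.rop.ti.fe` (4 syllables):
  The final syllable (4, fe) is extrametrical; the stress domain is syllables 1–3.
  Weights: 1 ra L, 2 rop H, 3 ti L.
  Heavy syllables in the domain: 2. The leftmost is syllable 2 (rop).
  → primary stress on syllable 2.
Suffixed `ra.rop.ti.fe.ku` (5 syllables):
  The final syllable (5, ku) is extrametrical; the stress domain is syllables 1–4.
  Weights: 1 ra L, 2 rop H, 3 ti L, 4 fe L.
  Heavy syllables in the domain: 2. The leftmost is syllable 2 (rop).
  → primary stress on syllable 2.

no: stays on 2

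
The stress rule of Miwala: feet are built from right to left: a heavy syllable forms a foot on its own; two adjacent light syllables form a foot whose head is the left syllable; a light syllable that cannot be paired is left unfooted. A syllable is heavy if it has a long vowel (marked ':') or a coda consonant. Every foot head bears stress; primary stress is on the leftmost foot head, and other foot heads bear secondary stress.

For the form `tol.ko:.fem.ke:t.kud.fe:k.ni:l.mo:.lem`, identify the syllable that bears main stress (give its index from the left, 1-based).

Weights: 1 tol H, 2 ko: H, 3 fem H, 4 ke:t H, 5 kud H, 6 fe:k H, 7 ni:l H, 8 mo: H, 9 lem H.
Parse right to left (heavy = foot alone; LL = one foot; stranded L unfooted): (ˈtol) (ˈko:) (ˈfem) (ˈke:t) (ˈkud) (ˈfe:k) (ˈni:l) (ˈmo:) (ˈlem).
Foot heads: 1, 2, 3, 4, 5, 6, 7, 8, 9.
Primary stress on the leftmost head = syllable 1.
Primary stress: syllable 1 → ˈtol.ko:.fem.ke:t.kud.fe:k.ni:l.mo:.lem.

1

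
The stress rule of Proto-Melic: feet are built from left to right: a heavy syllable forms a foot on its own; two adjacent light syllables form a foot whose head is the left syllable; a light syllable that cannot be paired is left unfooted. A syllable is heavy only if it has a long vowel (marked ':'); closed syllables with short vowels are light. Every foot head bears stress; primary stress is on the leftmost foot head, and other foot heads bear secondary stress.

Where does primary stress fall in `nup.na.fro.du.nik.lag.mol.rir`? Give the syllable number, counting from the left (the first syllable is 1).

Weights: 1 nup L, 2 na L, 3 fro L, 4 du L, 5 nik L, 6 lag L, 7 mol L, 8 rir L.
Parse left to right (heavy = foot alone; LL = one foot; stranded L unfooted): (ˈnup.na) (ˈfro.du) (ˈnik.lag) (ˈmol.rir).
Foot heads: 1, 3, 5, 7.
Primary stress on the leftmost head = syllable 1.
Primary stress: syllable 1 → ˈnup.na.fro.du.nik.lag.mol.rir.

1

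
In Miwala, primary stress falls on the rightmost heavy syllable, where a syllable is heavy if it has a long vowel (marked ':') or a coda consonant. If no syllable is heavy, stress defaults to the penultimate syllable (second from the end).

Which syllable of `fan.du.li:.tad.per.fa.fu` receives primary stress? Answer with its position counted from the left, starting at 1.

Weights: 1 fan H, 2 du L, 3 li: H, 4 tad H, 5 per H, 6 fa L, 7 fu L.
Heavy syllables in the domain: 1, 3, 4, 5. The rightmost is syllable 5 (per).
Primary stress: syllable 5 → fan.du.li:.tad.ˈper.fa.fu.

5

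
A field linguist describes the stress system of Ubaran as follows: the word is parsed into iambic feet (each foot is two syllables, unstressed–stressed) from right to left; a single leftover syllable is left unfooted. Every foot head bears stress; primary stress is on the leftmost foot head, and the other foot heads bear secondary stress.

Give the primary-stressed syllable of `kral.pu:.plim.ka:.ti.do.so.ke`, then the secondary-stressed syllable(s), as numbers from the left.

Parse right to left into iambic (σˈσ) feet: (kral.ˈpu:) (plim.ˈka:) (ti.ˈdo) (so.ˈke).
Foot heads (stressed positions): 2, 4, 6, 8.
End Rule Leftmost: primary stress on the leftmost head = syllable 2.
Secondary stress on 4, 6, 8: kral.ˈpu:.plim.ˌka:.ti.ˌdo.so.ˌke.

primary 2, secondary 4, 6, 8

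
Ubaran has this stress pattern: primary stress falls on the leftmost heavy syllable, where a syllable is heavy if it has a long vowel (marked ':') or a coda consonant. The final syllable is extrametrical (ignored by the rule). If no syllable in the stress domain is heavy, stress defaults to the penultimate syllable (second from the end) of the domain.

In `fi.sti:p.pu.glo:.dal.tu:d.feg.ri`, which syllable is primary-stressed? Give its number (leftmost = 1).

2

The final syllable (8, ri) is extrametrical; the stress domain is syllables 1–7.
Weights: 1 fi L, 2 sti:p H, 3 pu L, 4 glo: H, 5 dal H, 6 tu:d H, 7 feg H.
Heavy syllables in the domain: 2, 4, 5, 6, 7. The leftmost is syllable 2 (sti:p).
Primary stress: syllable 2 → fi.ˈsti:p.pu.glo:.dal.tu:d.feg.ri.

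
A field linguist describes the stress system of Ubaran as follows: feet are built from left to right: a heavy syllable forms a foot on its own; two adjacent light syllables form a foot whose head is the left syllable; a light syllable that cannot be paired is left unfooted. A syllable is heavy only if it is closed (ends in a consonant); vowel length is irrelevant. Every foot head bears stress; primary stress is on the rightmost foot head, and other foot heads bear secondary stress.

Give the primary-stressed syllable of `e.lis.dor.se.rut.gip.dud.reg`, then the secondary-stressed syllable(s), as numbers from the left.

primary 8, secondary 2, 3, 5, 6, 7

Weights: 1 e L, 2 lis H, 3 dor H, 4 se L, 5 rut H, 6 gip H, 7 dud H, 8 reg H.
Parse left to right (heavy = foot alone; LL = one foot; stranded L unfooted): e (ˈlis) (ˈdor) se (ˈrut) (ˈgip) (ˈdud) (ˈreg).
Foot heads: 2, 3, 5, 6, 7, 8.
Primary stress on the rightmost head = syllable 8.
Secondary stress on 2, 3, 5, 6, 7: e.ˌlis.ˌdor.se.ˌrut.ˌgip.ˌdud.ˈreg.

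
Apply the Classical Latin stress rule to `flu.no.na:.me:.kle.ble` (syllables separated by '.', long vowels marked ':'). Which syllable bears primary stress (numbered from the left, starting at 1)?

4

Classical Latin: stress the penult if heavy (long vowel or closed), else the antepenult.
Weights: 4 me: H, 5 kle L, 6 ble L.
The penult (syllable 5, kle) is light, so stress falls on the antepenult (syllable 4, me:).
Stress on syllable 4: flu.no.na:.ˈme:.kle.ble.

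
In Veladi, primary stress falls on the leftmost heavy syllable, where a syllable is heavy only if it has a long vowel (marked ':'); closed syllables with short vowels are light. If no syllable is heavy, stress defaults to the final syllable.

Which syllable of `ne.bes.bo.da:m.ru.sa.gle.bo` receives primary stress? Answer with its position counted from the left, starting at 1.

Weights: 1 ne L, 2 bes L, 3 bo L, 4 da:m H, 5 ru L, 6 sa L, 7 gle L, 8 bo L.
Heavy syllables in the domain: 4. The leftmost is syllable 4 (da:m).
Primary stress: syllable 4 → ne.bes.bo.ˈda:m.ru.sa.gle.bo.

4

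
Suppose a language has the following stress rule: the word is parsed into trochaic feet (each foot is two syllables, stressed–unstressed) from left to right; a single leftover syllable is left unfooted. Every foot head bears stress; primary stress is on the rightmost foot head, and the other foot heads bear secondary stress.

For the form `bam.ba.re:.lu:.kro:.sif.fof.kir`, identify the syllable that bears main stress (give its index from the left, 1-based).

7

Parse left to right into trochaic (ˈσσ) feet: (ˈbam.ba) (ˈre:.lu:) (ˈkro:.sif) (ˈfof.kir).
Foot heads (stressed positions): 1, 3, 5, 7.
End Rule Rightmost: primary stress on the rightmost head = syllable 7.
Primary stress: syllable 7 → bam.ba.re:.lu:.kro:.sif.ˈfof.kir.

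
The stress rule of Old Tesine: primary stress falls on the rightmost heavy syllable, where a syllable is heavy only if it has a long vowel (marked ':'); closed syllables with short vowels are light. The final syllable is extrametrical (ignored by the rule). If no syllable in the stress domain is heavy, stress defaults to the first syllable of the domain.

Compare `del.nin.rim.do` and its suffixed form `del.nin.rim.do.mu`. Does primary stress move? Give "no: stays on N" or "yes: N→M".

Base `del.nin.rim.do` (4 syllables):
  The final syllable (4, do) is extrametrical; the stress domain is syllables 1–3.
  Weights: 1 del L, 2 nin L, 3 rim L.
  No heavy syllable in the domain; default to the first syllable of the domain = syllable 1.
  → primary stress on syllable 1.
Suffixed `del.nin.rim.do.mu` (5 syllables):
  The final syllable (5, mu) is extrametrical; the stress domain is syllables 1–4.
  Weights: 1 del L, 2 nin L, 3 rim L, 4 do L.
  No heavy syllable in the domain; default to the first syllable of the domain = syllable 1.
  → primary stress on syllable 1.

no: stays on 1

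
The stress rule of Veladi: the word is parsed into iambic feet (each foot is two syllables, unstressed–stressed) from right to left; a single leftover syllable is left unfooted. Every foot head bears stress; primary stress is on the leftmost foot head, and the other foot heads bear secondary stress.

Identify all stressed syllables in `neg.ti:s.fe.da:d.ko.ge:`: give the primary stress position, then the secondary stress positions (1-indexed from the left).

primary 2, secondary 4, 6

Parse right to left into iambic (σˈσ) feet: (neg.ˈti:s) (fe.ˈda:d) (ko.ˈge:).
Foot heads (stressed positions): 2, 4, 6.
End Rule Leftmost: primary stress on the leftmost head = syllable 2.
Secondary stress on 4, 6: neg.ˈti:s.fe.ˌda:d.ko.ˌge:.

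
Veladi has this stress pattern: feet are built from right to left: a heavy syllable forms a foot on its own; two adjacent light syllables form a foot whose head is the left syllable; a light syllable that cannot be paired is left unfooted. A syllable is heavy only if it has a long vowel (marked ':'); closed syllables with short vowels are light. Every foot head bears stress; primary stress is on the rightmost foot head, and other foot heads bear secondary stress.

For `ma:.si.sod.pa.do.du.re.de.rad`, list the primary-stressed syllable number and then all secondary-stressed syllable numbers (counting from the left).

primary 8, secondary 1, 2, 4, 6

Weights: 1 ma: H, 2 si L, 3 sod L, 4 pa L, 5 do L, 6 du L, 7 re L, 8 de L, 9 rad L.
Parse right to left (heavy = foot alone; LL = one foot; stranded L unfooted): (ˈma:) (ˈsi.sod) (ˈpa.do) (ˈdu.re) (ˈde.rad).
Foot heads: 1, 2, 4, 6, 8.
Primary stress on the rightmost head = syllable 8.
Secondary stress on 1, 2, 4, 6: ˌma:.ˌsi.sod.ˌpa.do.ˌdu.re.ˈde.rad.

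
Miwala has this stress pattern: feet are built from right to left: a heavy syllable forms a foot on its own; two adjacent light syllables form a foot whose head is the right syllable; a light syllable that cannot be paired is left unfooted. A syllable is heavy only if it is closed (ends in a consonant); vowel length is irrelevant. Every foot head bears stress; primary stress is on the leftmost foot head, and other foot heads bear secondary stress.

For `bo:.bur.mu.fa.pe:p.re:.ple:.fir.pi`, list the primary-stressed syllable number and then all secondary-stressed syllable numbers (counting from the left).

Weights: 1 bo: L, 2 bur H, 3 mu L, 4 fa L, 5 pe:p H, 6 re: L, 7 ple: L, 8 fir H, 9 pi L.
Parse right to left (heavy = foot alone; LL = one foot; stranded L unfooted): bo: (ˈbur) (mu.ˈfa) (ˈpe:p) (re:.ˈple:) (ˈfir) pi.
Foot heads: 2, 4, 5, 7, 8.
Primary stress on the leftmost head = syllable 2.
Secondary stress on 4, 5, 7, 8: bo:.ˈbur.mu.ˌfa.ˌpe:p.re:.ˌple:.ˌfir.pi.

primary 2, secondary 4, 5, 7, 8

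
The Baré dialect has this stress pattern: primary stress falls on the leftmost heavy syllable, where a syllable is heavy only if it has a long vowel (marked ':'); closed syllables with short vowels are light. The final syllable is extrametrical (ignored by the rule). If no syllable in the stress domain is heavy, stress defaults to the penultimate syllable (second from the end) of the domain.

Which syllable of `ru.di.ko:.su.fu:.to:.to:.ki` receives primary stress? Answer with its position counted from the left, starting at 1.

The final syllable (8, ki) is extrametrical; the stress domain is syllables 1–7.
Weights: 1 ru L, 2 di L, 3 ko: H, 4 su L, 5 fu: H, 6 to: H, 7 to: H.
Heavy syllables in the domain: 3, 5, 6, 7. The leftmost is syllable 3 (ko:).
Primary stress: syllable 3 → ru.di.ˈko:.su.fu:.to:.to:.ki.

3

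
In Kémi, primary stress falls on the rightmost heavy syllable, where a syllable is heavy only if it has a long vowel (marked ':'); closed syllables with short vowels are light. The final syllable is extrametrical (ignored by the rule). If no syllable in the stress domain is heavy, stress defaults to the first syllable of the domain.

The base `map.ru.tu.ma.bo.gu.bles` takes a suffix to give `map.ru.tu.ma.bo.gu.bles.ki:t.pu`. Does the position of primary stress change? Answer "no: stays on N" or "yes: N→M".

yes: 1→8

Base `map.ru.tu.ma.bo.gu.bles` (7 syllables):
  The final syllable (7, bles) is extrametrical; the stress domain is syllables 1–6.
  Weights: 1 map L, 2 ru L, 3 tu L, 4 ma L, 5 bo L, 6 gu L.
  No heavy syllable in the domain; default to the first syllable of the domain = syllable 1.
  → primary stress on syllable 1.
Suffixed `map.ru.tu.ma.bo.gu.bles.ki:t.pu` (9 syllables):
  The final syllable (9, pu) is extrametrical; the stress domain is syllables 1–8.
  Weights: 1 map L, 2 ru L, 3 tu L, 4 ma L, 5 bo L, 6 gu L, 7 bles L, 8 ki:t H.
  Heavy syllables in the domain: 8. The rightmost is syllable 8 (ki:t).
  → primary stress on syllable 8.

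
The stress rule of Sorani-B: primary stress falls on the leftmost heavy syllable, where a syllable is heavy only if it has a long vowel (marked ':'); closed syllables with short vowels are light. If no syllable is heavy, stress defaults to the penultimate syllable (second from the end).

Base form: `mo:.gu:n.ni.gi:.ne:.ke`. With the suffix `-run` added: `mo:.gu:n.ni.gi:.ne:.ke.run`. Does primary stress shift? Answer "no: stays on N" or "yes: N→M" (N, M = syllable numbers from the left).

Base `mo:.gu:n.ni.gi:.ne:.ke` (6 syllables):
  Weights: 1 mo: H, 2 gu:n H, 3 ni L, 4 gi: H, 5 ne: H, 6 ke L.
  Heavy syllables in the domain: 1, 2, 4, 5. The leftmost is syllable 1 (mo:).
  → primary stress on syllable 1.
Suffixed `mo:.gu:n.ni.gi:.ne:.ke.run` (7 syllables):
  Weights: 1 mo: H, 2 gu:n H, 3 ni L, 4 gi: H, 5 ne: H, 6 ke L, 7 run L.
  Heavy syllables in the domain: 1, 2, 4, 5. The leftmost is syllable 1 (mo:).
  → primary stress on syllable 1.

no: stays on 1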